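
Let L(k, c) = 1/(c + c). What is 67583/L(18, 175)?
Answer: 23654050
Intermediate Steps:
L(k, c) = 1/(2*c)
67583/L(18, 175) = 67583/(((1/2)/175)) = 67583/(((1/2)*(1/175))) = 67583/(1/350) = 67583*350 = 23654050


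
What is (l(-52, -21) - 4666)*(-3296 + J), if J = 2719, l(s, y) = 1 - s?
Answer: 2661701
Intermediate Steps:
(l(-52, -21) - 4666)*(-3296 + J) = ((1 - 1*(-52)) - 4666)*(-3296 + 2719) = ((1 + 52) - 4666)*(-577) = (53 - 4666)*(-577) = -4613*(-577) = 2661701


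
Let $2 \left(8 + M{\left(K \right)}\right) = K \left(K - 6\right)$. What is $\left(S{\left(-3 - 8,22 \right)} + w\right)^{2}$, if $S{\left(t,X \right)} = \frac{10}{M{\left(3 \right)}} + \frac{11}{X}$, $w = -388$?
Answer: $\frac{15077689}{100} \approx 1.5078 \cdot 10^{5}$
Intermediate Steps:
$M{\left(K \right)} = -8 + \frac{K \left(-6 + K\right)}{2}$ ($M{\left(K \right)} = -8 + \frac{K \left(K - 6\right)}{2} = -8 + \frac{K \left(-6 + K\right)}{2}$)
$S{\left(t,X \right)} = - \frac{4}{5} + \frac{11}{X}$ ($S{\left(t,X \right)} = \frac{10}{-8 + \frac{3^{2}}{2} - 9} + \frac{11}{X} = \frac{10}{-8 + \frac{1}{2} \cdot 9 - 9} + \frac{11}{X} = \frac{10}{-8 + \frac{9}{2} - 9} + \frac{11}{X} = \frac{10}{- \frac{25}{2}} + \frac{11}{X} = 10 \left(- \frac{2}{25}\right) + \frac{11}{X} = - \frac{4}{5} + \frac{11}{X}$)
$\left(S{\left(-3 - 8,22 \right)} + w\right)^{2} = \left(\left(- \frac{4}{5} + \frac{11}{22}\right) - 388\right)^{2} = \left(\left(- \frac{4}{5} + 11 \cdot \frac{1}{22}\right) - 388\right)^{2} = \left(\left(- \frac{4}{5} + \frac{1}{2}\right) - 388\right)^{2} = \left(- \frac{3}{10} - 388\right)^{2} = \left(- \frac{3883}{10}\right)^{2} = \frac{15077689}{100}$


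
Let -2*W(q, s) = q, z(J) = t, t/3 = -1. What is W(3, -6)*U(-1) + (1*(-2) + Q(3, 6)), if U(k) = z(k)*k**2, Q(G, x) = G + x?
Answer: 23/2 ≈ 11.500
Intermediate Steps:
t = -3 (t = 3*(-1) = -3)
z(J) = -3
U(k) = -3*k**2
W(q, s) = -q/2
W(3, -6)*U(-1) + (1*(-2) + Q(3, 6)) = (-1/2*3)*(-3*(-1)**2) + (1*(-2) + (3 + 6)) = -(-9)/2 + (-2 + 9) = -3/2*(-3) + 7 = 9/2 + 7 = 23/2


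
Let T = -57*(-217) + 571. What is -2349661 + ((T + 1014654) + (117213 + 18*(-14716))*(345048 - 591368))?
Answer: 36373983933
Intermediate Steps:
T = 12940 (T = 12369 + 571 = 12940)
-2349661 + ((T + 1014654) + (117213 + 18*(-14716))*(345048 - 591368)) = -2349661 + ((12940 + 1014654) + (117213 + 18*(-14716))*(345048 - 591368)) = -2349661 + (1027594 + (117213 - 264888)*(-246320)) = -2349661 + (1027594 - 147675*(-246320)) = -2349661 + (1027594 + 36375306000) = -2349661 + 36376333594 = 36373983933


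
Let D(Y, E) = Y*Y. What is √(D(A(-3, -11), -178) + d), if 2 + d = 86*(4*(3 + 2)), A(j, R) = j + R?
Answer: √1914 ≈ 43.749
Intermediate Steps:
A(j, R) = R + j
D(Y, E) = Y²
d = 1718 (d = -2 + 86*(4*(3 + 2)) = -2 + 86*(4*5) = -2 + 86*20 = -2 + 1720 = 1718)
√(D(A(-3, -11), -178) + d) = √((-11 - 3)² + 1718) = √((-14)² + 1718) = √(196 + 1718) = √1914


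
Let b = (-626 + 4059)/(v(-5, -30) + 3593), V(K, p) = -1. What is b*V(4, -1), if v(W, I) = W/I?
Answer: -20598/21559 ≈ -0.95542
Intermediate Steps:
b = 20598/21559 (b = (-626 + 4059)/(-5/(-30) + 3593) = 3433/(-5*(-1/30) + 3593) = 3433/(⅙ + 3593) = 3433/(21559/6) = 3433*(6/21559) = 20598/21559 ≈ 0.95542)
b*V(4, -1) = (20598/21559)*(-1) = -20598/21559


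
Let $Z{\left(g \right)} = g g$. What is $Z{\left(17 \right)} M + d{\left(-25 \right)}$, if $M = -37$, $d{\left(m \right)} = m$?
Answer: $-10718$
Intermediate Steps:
$Z{\left(g \right)} = g^{2}$
$Z{\left(17 \right)} M + d{\left(-25 \right)} = 17^{2} \left(-37\right) - 25 = 289 \left(-37\right) - 25 = -10693 - 25 = -10718$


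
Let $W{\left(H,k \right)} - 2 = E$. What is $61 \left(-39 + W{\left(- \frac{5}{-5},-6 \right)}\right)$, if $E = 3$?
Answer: $-2074$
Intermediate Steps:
$W{\left(H,k \right)} = 5$ ($W{\left(H,k \right)} = 2 + 3 = 5$)
$61 \left(-39 + W{\left(- \frac{5}{-5},-6 \right)}\right) = 61 \left(-39 + 5\right) = 61 \left(-34\right) = -2074$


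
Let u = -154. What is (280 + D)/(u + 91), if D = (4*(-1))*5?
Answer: -260/63 ≈ -4.1270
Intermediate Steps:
D = -20 (D = -4*5 = -20)
(280 + D)/(u + 91) = (280 - 20)/(-154 + 91) = 260/(-63) = 260*(-1/63) = -260/63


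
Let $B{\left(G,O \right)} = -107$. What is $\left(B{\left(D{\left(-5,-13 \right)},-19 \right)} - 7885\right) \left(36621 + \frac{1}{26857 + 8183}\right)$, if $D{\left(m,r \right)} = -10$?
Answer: $- \frac{427305547053}{1460} \approx -2.9268 \cdot 10^{8}$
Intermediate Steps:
$\left(B{\left(D{\left(-5,-13 \right)},-19 \right)} - 7885\right) \left(36621 + \frac{1}{26857 + 8183}\right) = \left(-107 - 7885\right) \left(36621 + \frac{1}{26857 + 8183}\right) = - 7992 \left(36621 + \frac{1}{35040}\right) = \left(-7992\right) \frac{1283199841}{35040} = - \frac{427305547053}{1460}$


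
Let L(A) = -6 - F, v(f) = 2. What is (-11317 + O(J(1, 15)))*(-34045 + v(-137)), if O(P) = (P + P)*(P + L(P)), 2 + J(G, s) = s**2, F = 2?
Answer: -2879118639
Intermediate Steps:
L(A) = -8 (L(A) = -6 - 1*2 = -6 - 2 = -8)
J(G, s) = -2 + s**2
O(P) = 2*P*(-8 + P) (O(P) = (P + P)*(P - 8) = (2*P)*(-8 + P) = 2*P*(-8 + P))
(-11317 + O(J(1, 15)))*(-34045 + v(-137)) = (-11317 + 2*(-2 + 15**2)*(-8 + (-2 + 15**2)))*(-34045 + 2) = (-11317 + 2*(-2 + 225)*(-8 + (-2 + 225)))*(-34043) = (-11317 + 2*223*(-8 + 223))*(-34043) = (-11317 + 2*223*215)*(-34043) = (-11317 + 95890)*(-34043) = 84573*(-34043) = -2879118639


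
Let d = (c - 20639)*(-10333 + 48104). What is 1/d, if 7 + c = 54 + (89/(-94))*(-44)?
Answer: -47/36481724686 ≈ -1.2883e-9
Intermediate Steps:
c = 4167/47 (c = -7 + (54 + (89/(-94))*(-44)) = -7 + (54 + (89*(-1/94))*(-44)) = -7 + (54 - 89/94*(-44)) = -7 + (54 + 1958/47) = -7 + 4496/47 = 4167/47 ≈ 88.660)
d = -36481724686/47 (d = (4167/47 - 20639)*(-10333 + 48104) = -965866/47*37771 = -36481724686/47 ≈ -7.7621e+8)
1/d = 1/(-36481724686/47) = -47/36481724686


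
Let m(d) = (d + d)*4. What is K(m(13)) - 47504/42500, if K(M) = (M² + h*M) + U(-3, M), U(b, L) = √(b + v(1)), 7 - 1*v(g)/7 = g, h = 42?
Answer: 161318124/10625 + √39 ≈ 15189.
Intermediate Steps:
v(g) = 49 - 7*g
U(b, L) = √(42 + b) (U(b, L) = √(b + (49 - 7*1)) = √(b + (49 - 7)) = √(b + 42) = √(42 + b))
m(d) = 8*d (m(d) = (2*d)*4 = 8*d)
K(M) = √39 + M² + 42*M (K(M) = (M² + 42*M) + √(42 - 3) = (M² + 42*M) + √39 = √39 + M² + 42*M)
K(m(13)) - 47504/42500 = (√39 + (8*13)² + 42*(8*13)) - 47504/42500 = (√39 + 104² + 42*104) - 47504/42500 = (√39 + 10816 + 4368) - 1*11876/10625 = (15184 + √39) - 11876/10625 = 161318124/10625 + √39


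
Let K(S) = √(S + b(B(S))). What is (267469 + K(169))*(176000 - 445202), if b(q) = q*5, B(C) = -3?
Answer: -72003189738 - 269202*√154 ≈ -7.2007e+10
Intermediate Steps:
b(q) = 5*q
K(S) = √(-15 + S) (K(S) = √(S + 5*(-3)) = √(S - 15) = √(-15 + S))
(267469 + K(169))*(176000 - 445202) = (267469 + √(-15 + 169))*(176000 - 445202) = (267469 + √154)*(-269202) = -72003189738 - 269202*√154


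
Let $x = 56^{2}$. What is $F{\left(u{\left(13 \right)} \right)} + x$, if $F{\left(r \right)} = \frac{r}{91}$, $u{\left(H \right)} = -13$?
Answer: $\frac{21951}{7} \approx 3135.9$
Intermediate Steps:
$x = 3136$
$F{\left(r \right)} = \frac{r}{91}$ ($F{\left(r \right)} = r \frac{1}{91} = \frac{r}{91}$)
$F{\left(u{\left(13 \right)} \right)} + x = \frac{1}{91} \left(-13\right) + 3136 = - \frac{1}{7} + 3136 = \frac{21951}{7}$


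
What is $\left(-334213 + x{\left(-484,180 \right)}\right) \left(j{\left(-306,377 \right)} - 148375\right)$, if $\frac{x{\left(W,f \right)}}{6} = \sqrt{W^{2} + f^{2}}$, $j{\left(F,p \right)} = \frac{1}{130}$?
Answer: $\frac{6446550669537}{130} - \frac{231464988 \sqrt{16666}}{65} \approx 4.9129 \cdot 10^{10}$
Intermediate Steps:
$j{\left(F,p \right)} = \frac{1}{130}$
$x{\left(W,f \right)} = 6 \sqrt{W^{2} + f^{2}}$
$\left(-334213 + x{\left(-484,180 \right)}\right) \left(j{\left(-306,377 \right)} - 148375\right) = \left(-334213 + 6 \sqrt{\left(-484\right)^{2} + 180^{2}}\right) \left(\frac{1}{130} - 148375\right) = \left(-334213 + 6 \sqrt{234256 + 32400}\right) \left(- \frac{19288749}{130}\right) = \left(-334213 + 6 \sqrt{266656}\right) \left(- \frac{19288749}{130}\right) = \left(-334213 + 6 \cdot 4 \sqrt{16666}\right) \left(- \frac{19288749}{130}\right) = \left(-334213 + 24 \sqrt{16666}\right) \left(- \frac{19288749}{130}\right) = \frac{6446550669537}{130} - \frac{231464988 \sqrt{16666}}{65}$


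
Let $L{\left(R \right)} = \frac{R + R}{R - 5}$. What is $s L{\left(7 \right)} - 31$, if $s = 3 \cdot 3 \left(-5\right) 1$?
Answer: $-346$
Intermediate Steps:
$L{\left(R \right)} = \frac{2 R}{-5 + R}$
$s = -45$ ($s = 9 \left(-5\right) 1 = \left(-45\right) 1 = -45$)
$s L{\left(7 \right)} - 31 = - 45 \cdot 2 \cdot 7 \frac{1}{-5 + 7} - 31 = - 45 \cdot 2 \cdot 7 \cdot \frac{1}{2} - 31 = \left(-45\right) 7 - 31 = -315 - 31 = -346$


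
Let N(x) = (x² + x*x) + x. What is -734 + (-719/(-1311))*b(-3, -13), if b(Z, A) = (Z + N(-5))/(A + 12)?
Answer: -330824/437 ≈ -757.03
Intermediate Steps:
N(x) = x + 2*x² (N(x) = (x² + x²) + x = 2*x² + x = x + 2*x²)
b(Z, A) = (45 + Z)/(12 + A) (b(Z, A) = (Z - 5*(1 + 2*(-5)))/(A + 12) = (Z - 5*(1 - 10))/(12 + A) = (Z - 5*(-9))/(12 + A) = (Z + 45)/(12 + A) = (45 + Z)/(12 + A))
-734 + (-719/(-1311))*b(-3, -13) = -734 + (-719/(-1311))*((45 - 3)/(12 - 13)) = -734 + (-719*(-1/1311))*(42/(-1)) = -734 + 719*(-1*42)/1311 = -734 + (719/1311)*(-42) = -734 - 10066/437 = -330824/437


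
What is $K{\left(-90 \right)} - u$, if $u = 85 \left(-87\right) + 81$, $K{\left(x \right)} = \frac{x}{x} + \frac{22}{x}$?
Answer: $\frac{329164}{45} \approx 7314.8$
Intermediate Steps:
$K{\left(x \right)} = 1 + \frac{22}{x}$
$u = -7314$ ($u = -7395 + 81 = -7314$)
$K{\left(-90 \right)} - u = \frac{22 - 90}{-90} - -7314 = \left(- \frac{1}{90}\right) \left(-68\right) + 7314 = \frac{34}{45} + 7314 = \frac{329164}{45}$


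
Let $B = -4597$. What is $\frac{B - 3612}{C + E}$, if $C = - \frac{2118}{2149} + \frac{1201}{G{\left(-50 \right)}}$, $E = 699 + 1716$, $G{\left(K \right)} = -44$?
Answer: $- \frac{776210204}{225678599} \approx -3.4394$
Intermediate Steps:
$E = 2415$
$C = - \frac{2674141}{94556}$ ($C = - \frac{2118}{2149} + \frac{1201}{-44} = \left(-2118\right) \frac{1}{2149} + 1201 \left(- \frac{1}{44}\right) = - \frac{2118}{2149} - \frac{1201}{44} = - \frac{2674141}{94556} \approx -28.281$)
$\frac{B - 3612}{C + E} = \frac{-4597 - 3612}{- \frac{2674141}{94556} + 2415} = - \frac{8209}{\frac{225678599}{94556}} = \left(-8209\right) \frac{94556}{225678599} = - \frac{776210204}{225678599}$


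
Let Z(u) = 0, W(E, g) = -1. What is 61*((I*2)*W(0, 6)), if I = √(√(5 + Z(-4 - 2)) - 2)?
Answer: -122*√(-2 + √5) ≈ -59.276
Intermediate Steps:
I = √(-2 + √5) (I = √(√(5 + 0) - 2) = √(√5 - 2) = √(-2 + √5) ≈ 0.48587)
61*((I*2)*W(0, 6)) = 61*((√(-2 + √5)*2)*(-1)) = 61*((2*√(-2 + √5))*(-1)) = 61*(-2*√(-2 + √5)) = -122*√(-2 + √5)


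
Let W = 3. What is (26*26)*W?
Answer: 2028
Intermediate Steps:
(26*26)*W = (26*26)*3 = 676*3 = 2028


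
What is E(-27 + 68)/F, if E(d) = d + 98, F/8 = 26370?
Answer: 139/210960 ≈ 0.00065889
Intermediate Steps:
F = 210960 (F = 8*26370 = 210960)
E(d) = 98 + d
E(-27 + 68)/F = (98 + (-27 + 68))/210960 = (98 + 41)*(1/210960) = 139*(1/210960) = 139/210960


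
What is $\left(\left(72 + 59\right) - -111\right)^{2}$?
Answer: $58564$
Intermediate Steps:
$\left(\left(72 + 59\right) - -111\right)^{2} = \left(131 + 111\right)^{2} = 242^{2} = 58564$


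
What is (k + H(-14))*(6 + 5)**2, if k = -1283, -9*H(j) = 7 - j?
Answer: -466576/3 ≈ -1.5553e+5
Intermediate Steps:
H(j) = -7/9 + j/9 (H(j) = -(7 - j)/9 = -7/9 + j/9)
(k + H(-14))*(6 + 5)**2 = (-1283 + (-7/9 + (1/9)*(-14)))*(6 + 5)**2 = (-1283 + (-7/9 - 14/9))*11**2 = (-1283 - 7/3)*121 = -3856/3*121 = -466576/3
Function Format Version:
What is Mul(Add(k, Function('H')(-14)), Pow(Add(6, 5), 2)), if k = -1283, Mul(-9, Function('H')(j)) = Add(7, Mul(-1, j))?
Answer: Rational(-466576, 3) ≈ -1.5553e+5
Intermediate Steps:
Function('H')(j) = Add(Rational(-7, 9), Mul(Rational(1, 9), j)) (Function('H')(j) = Mul(Rational(-1, 9), Add(7, Mul(-1, j))) = Add(Rational(-7, 9), Mul(Rational(1, 9), j)))
Mul(Add(k, Function('H')(-14)), Pow(Add(6, 5), 2)) = Mul(Add(-1283, Add(Rational(-7, 9), Mul(Rational(1, 9), -14))), Pow(Add(6, 5), 2)) = Mul(Add(-1283, Add(Rational(-7, 9), Rational(-14, 9))), Pow(11, 2)) = Mul(Add(-1283, Rational(-7, 3)), 121) = Mul(Rational(-3856, 3), 121) = Rational(-466576, 3)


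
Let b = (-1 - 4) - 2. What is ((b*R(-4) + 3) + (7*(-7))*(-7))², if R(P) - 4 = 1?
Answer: 96721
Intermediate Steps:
b = -7 (b = -5 - 2 = -7)
R(P) = 5 (R(P) = 4 + 1 = 5)
((b*R(-4) + 3) + (7*(-7))*(-7))² = ((-7*5 + 3) + (7*(-7))*(-7))² = ((-35 + 3) - 49*(-7))² = (-32 + 343)² = 311² = 96721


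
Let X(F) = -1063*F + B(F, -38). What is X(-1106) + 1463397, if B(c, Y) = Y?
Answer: 2639037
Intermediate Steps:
X(F) = -38 - 1063*F (X(F) = -1063*F - 38 = -38 - 1063*F)
X(-1106) + 1463397 = (-38 - 1063*(-1106)) + 1463397 = (-38 + 1175678) + 1463397 = 1175640 + 1463397 = 2639037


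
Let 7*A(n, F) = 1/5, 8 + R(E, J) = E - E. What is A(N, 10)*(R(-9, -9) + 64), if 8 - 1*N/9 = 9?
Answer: 8/5 ≈ 1.6000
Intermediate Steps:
N = -9 (N = 72 - 9*9 = 72 - 81 = -9)
R(E, J) = -8 (R(E, J) = -8 + (E - E) = -8 + 0 = -8)
A(n, F) = 1/35 (A(n, F) = (⅐)/5 = (⅐)*(⅕) = 1/35)
A(N, 10)*(R(-9, -9) + 64) = (-8 + 64)/35 = (1/35)*56 = 8/5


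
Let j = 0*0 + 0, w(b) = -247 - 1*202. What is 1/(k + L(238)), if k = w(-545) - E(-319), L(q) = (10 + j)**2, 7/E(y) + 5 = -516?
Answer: -521/181822 ≈ -0.0028654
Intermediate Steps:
w(b) = -449 (w(b) = -247 - 202 = -449)
E(y) = -7/521 (E(y) = 7/(-5 - 516) = 7/(-521) = 7*(-1/521) = -7/521)
j = 0 (j = 0 + 0 = 0)
L(q) = 100 (L(q) = (10 + 0)**2 = 10**2 = 100)
k = -233922/521 (k = -449 - 1*(-7/521) = -449 + 7/521 = -233922/521 ≈ -448.99)
1/(k + L(238)) = 1/(-233922/521 + 100) = 1/(-181822/521) = -521/181822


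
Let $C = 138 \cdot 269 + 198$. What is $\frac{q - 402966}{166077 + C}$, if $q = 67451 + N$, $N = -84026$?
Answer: $- \frac{139847}{67799} \approx -2.0627$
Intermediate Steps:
$q = -16575$ ($q = 67451 - 84026 = -16575$)
$C = 37320$ ($C = 37122 + 198 = 37320$)
$\frac{q - 402966}{166077 + C} = \frac{-16575 - 402966}{166077 + 37320} = - \frac{419541}{203397} = \left(-419541\right) \frac{1}{203397} = - \frac{139847}{67799}$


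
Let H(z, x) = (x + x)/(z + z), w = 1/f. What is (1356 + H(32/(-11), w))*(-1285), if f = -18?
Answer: -1003671095/576 ≈ -1.7425e+6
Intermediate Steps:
w = -1/18 (w = 1/(-18) = -1/18 ≈ -0.055556)
H(z, x) = x/z (H(z, x) = (2*x)/((2*z)) = (2*x)*(1/(2*z)) = x/z)
(1356 + H(32/(-11), w))*(-1285) = (1356 - 1/(18*(32/(-11))))*(-1285) = (1356 - 1/(18*(32*(-1/11))))*(-1285) = (1356 - 1/(18*(-32/11)))*(-1285) = (1356 - 1/18*(-11/32))*(-1285) = (1356 + 11/576)*(-1285) = (781067/576)*(-1285) = -1003671095/576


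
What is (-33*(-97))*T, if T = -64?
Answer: -204864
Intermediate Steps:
(-33*(-97))*T = -33*(-97)*(-64) = 3201*(-64) = -204864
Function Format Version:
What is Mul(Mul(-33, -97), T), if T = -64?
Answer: -204864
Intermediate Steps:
Mul(Mul(-33, -97), T) = Mul(Mul(-33, -97), -64) = Mul(3201, -64) = -204864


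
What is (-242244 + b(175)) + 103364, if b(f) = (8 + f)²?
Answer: -105391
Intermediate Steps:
(-242244 + b(175)) + 103364 = (-242244 + (8 + 175)²) + 103364 = (-242244 + 183²) + 103364 = (-242244 + 33489) + 103364 = -208755 + 103364 = -105391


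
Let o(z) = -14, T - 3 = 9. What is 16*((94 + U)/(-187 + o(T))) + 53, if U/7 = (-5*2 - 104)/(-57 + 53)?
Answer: 5957/201 ≈ 29.637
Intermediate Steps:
T = 12 (T = 3 + 9 = 12)
U = 399/2 (U = 7*((-5*2 - 104)/(-57 + 53)) = 7*((-10 - 104)/(-4)) = 7*(-114*(-¼)) = 7*(57/2) = 399/2 ≈ 199.50)
16*((94 + U)/(-187 + o(T))) + 53 = 16*((94 + 399/2)/(-187 - 14)) + 53 = 16*((587/2)/(-201)) + 53 = 16*((587/2)*(-1/201)) + 53 = 16*(-587/402) + 53 = -4696/201 + 53 = 5957/201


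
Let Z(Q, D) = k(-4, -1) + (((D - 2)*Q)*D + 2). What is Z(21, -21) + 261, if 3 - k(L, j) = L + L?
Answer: 10417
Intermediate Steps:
k(L, j) = 3 - 2*L (k(L, j) = 3 - (L + L) = 3 - 2*L)
Z(Q, D) = 13 + D*Q*(-2 + D) (Z(Q, D) = (3 - 2*(-4)) + (((D - 2)*Q)*D + 2) = (3 + 8) + (((-2 + D)*Q)*D + 2) = 11 + ((Q*(-2 + D))*D + 2) = 11 + (D*Q*(-2 + D) + 2) = 11 + (2 + D*Q*(-2 + D)) = 13 + D*Q*(-2 + D))
Z(21, -21) + 261 = (13 + 21*(-21)**2 - 2*(-21)*21) + 261 = (13 + 21*441 + 882) + 261 = (13 + 9261 + 882) + 261 = 10156 + 261 = 10417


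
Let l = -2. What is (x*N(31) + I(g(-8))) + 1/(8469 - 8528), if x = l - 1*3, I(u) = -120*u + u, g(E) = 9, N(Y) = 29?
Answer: -71745/59 ≈ -1216.0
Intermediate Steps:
I(u) = -119*u
x = -5 (x = -2 - 1*3 = -2 - 3 = -5)
(x*N(31) + I(g(-8))) + 1/(8469 - 8528) = (-5*29 - 119*9) + 1/(8469 - 8528) = (-145 - 1071) + 1/(-59) = -1216 - 1/59 = -71745/59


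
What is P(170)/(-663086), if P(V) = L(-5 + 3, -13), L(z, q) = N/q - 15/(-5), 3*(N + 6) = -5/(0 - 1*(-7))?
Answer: -475/90511239 ≈ -5.2480e-6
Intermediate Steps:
N = -131/21 (N = -6 + (-5/(0 - 1*(-7)))/3 = -6 + (-5/(0 + 7))/3 = -6 + (-5/7)/3 = -6 + (-5*1/7)/3 = -6 + (1/3)*(-5/7) = -6 - 5/21 = -131/21 ≈ -6.2381)
L(z, q) = 3 - 131/(21*q) (L(z, q) = -131/(21*q) - 15/(-5) = -131/(21*q) - 15*(-1/5) = -131/(21*q) + 3 = 3 - 131/(21*q))
P(V) = 950/273 (P(V) = 3 - 131/21/(-13) = 3 - 131/21*(-1/13) = 3 + 131/273 = 950/273)
P(170)/(-663086) = (950/273)/(-663086) = (950/273)*(-1/663086) = -475/90511239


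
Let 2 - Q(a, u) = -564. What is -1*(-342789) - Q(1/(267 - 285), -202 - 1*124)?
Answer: 342223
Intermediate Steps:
Q(a, u) = 566 (Q(a, u) = 2 - 1*(-564) = 2 + 564 = 566)
-1*(-342789) - Q(1/(267 - 285), -202 - 1*124) = -1*(-342789) - 1*566 = 342789 - 566 = 342223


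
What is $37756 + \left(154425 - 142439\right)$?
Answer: $49742$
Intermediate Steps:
$37756 + \left(154425 - 142439\right) = 37756 + 11986 = 49742$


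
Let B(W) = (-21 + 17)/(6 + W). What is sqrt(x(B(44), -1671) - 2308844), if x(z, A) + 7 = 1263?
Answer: 2*I*sqrt(576897) ≈ 1519.1*I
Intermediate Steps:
B(W) = -4/(6 + W)
x(z, A) = 1256 (x(z, A) = -7 + 1263 = 1256)
sqrt(x(B(44), -1671) - 2308844) = sqrt(1256 - 2308844) = sqrt(-2307588) = 2*I*sqrt(576897)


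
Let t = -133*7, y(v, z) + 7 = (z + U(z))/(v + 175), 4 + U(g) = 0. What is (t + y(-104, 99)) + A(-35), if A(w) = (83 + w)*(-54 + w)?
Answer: -369815/71 ≈ -5208.7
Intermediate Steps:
U(g) = -4 (U(g) = -4 + 0 = -4)
A(w) = (-54 + w)*(83 + w)
y(v, z) = -7 + (-4 + z)/(175 + v) (y(v, z) = -7 + (z - 4)/(v + 175) = -7 + (-4 + z)/(175 + v))
t = -931 (t = -1*931 = -931)
(t + y(-104, 99)) + A(-35) = (-931 + (-1229 + 99 - 7*(-104))/(175 - 104)) + (-4482 + (-35)² + 29*(-35)) = (-931 + (-1229 + 99 + 728)/71) + (-4482 + 1225 - 1015) = (-931 + (1/71)*(-402)) - 4272 = (-931 - 402/71) - 4272 = -66503/71 - 4272 = -369815/71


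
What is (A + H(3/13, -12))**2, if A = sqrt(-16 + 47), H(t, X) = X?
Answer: (12 - sqrt(31))**2 ≈ 41.374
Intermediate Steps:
A = sqrt(31) ≈ 5.5678
(A + H(3/13, -12))**2 = (sqrt(31) - 12)**2 = (-12 + sqrt(31))**2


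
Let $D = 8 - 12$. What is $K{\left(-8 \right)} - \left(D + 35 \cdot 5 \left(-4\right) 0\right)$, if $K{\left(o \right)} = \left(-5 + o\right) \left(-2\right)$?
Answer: $30$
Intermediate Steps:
$K{\left(o \right)} = 10 - 2 o$
$D = -4$ ($D = 8 - 12 = -4$)
$K{\left(-8 \right)} - \left(D + 35 \cdot 5 \left(-4\right) 0\right) = \left(10 - -16\right) - \left(-4 + 35 \cdot 5 \left(-4\right) 0\right) = \left(10 + 16\right) - \left(-4 + 35 \left(\left(-20\right) 0\right)\right) = 26 - \left(-4 + 35 \cdot 0\right) = 26 - \left(-4 + 0\right) = 26 - -4 = 26 + 4 = 30$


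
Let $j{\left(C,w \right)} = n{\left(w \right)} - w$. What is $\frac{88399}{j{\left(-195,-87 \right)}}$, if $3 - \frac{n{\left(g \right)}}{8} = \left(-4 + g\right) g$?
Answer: $- \frac{88399}{63225} \approx -1.3982$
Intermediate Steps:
$n{\left(g \right)} = 24 - 8 g \left(-4 + g\right)$ ($n{\left(g \right)} = 24 - 8 \left(-4 + g\right) g = 24 - 8 g \left(-4 + g\right)$)
$j{\left(C,w \right)} = 24 - 8 w^{2} + 31 w$ ($j{\left(C,w \right)} = \left(24 - 8 w^{2} + 32 w\right) - w = 24 - 8 w^{2} + 31 w$)
$\frac{88399}{j{\left(-195,-87 \right)}} = \frac{88399}{24 - 8 \left(-87\right)^{2} + 31 \left(-87\right)} = \frac{88399}{24 - 60552 - 2697} = \frac{88399}{-63225} = 88399 \left(- \frac{1}{63225}\right) = - \frac{88399}{63225}$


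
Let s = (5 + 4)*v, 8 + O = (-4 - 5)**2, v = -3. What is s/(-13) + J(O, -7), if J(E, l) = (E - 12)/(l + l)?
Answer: -415/182 ≈ -2.2802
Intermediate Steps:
O = 73 (O = -8 + (-4 - 5)**2 = -8 + (-9)**2 = -8 + 81 = 73)
J(E, l) = (-12 + E)/(2*l) (J(E, l) = (-12 + E)/((2*l)) = (-12 + E)*(1/(2*l)) = (-12 + E)/(2*l))
s = -27 (s = (5 + 4)*(-3) = 9*(-3) = -27)
s/(-13) + J(O, -7) = -27/(-13) + (1/2)*(-12 + 73)/(-7) = -27*(-1/13) + (1/2)*(-1/7)*61 = 27/13 - 61/14 = -415/182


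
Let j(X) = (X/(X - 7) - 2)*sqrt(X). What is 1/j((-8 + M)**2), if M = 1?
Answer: -6/35 ≈ -0.17143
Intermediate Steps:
j(X) = sqrt(X)*(-2 + X/(-7 + X)) (j(X) = (X/(-7 + X) - 2)*sqrt(X) = (-2 + X/(-7 + X))*sqrt(X) = sqrt(X)*(-2 + X/(-7 + X)))
1/j((-8 + M)**2) = 1/(sqrt((-8 + 1)**2)*(14 - (-8 + 1)**2)/(-7 + (-8 + 1)**2)) = 1/(sqrt((-7)**2)*(14 - 1*(-7)**2)/(-7 + (-7)**2)) = 1/(sqrt(49)*(14 - 1*49)/(-7 + 49)) = 1/(7*(14 - 49)/42) = 1/(7*(1/42)*(-35)) = 1/(-35/6) = -6/35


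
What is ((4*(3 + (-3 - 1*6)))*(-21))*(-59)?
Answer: -29736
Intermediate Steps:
((4*(3 + (-3 - 1*6)))*(-21))*(-59) = ((4*(3 + (-3 - 6)))*(-21))*(-59) = ((4*(3 - 9))*(-21))*(-59) = ((4*(-6))*(-21))*(-59) = -24*(-21)*(-59) = 504*(-59) = -29736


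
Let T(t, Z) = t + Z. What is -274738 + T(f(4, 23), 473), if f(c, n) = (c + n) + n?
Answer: -274215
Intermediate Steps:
f(c, n) = c + 2*n
T(t, Z) = Z + t
-274738 + T(f(4, 23), 473) = -274738 + (473 + (4 + 2*23)) = -274738 + (473 + (4 + 46)) = -274738 + (473 + 50) = -274738 + 523 = -274215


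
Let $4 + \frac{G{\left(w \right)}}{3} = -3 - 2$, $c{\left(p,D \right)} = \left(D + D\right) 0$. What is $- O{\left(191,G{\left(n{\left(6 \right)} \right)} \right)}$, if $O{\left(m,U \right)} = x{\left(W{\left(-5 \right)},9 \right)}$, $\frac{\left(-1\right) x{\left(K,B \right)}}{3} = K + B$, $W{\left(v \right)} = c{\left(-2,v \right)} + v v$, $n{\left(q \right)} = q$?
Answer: $102$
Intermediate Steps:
$c{\left(p,D \right)} = 0$ ($c{\left(p,D \right)} = 2 D 0 = 0$)
$W{\left(v \right)} = v^{2}$ ($W{\left(v \right)} = 0 + v v = 0 + v^{2} = v^{2}$)
$G{\left(w \right)} = -27$ ($G{\left(w \right)} = -12 + 3 \left(-3 - 2\right) = -12 + 3 \left(-5\right) = -12 - 15 = -27$)
$x{\left(K,B \right)} = - 3 B - 3 K$ ($x{\left(K,B \right)} = - 3 \left(K + B\right) = - 3 \left(B + K\right) = - 3 B - 3 K$)
$O{\left(m,U \right)} = -102$ ($O{\left(m,U \right)} = \left(-3\right) 9 - 3 \left(-5\right)^{2} = -27 - 75 = -102$)
$- O{\left(191,G{\left(n{\left(6 \right)} \right)} \right)} = \left(-1\right) \left(-102\right) = 102$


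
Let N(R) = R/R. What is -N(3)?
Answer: -1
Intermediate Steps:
N(R) = 1
-N(3) = -1*1 = -1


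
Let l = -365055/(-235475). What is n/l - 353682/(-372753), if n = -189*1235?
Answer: -151760311519649/1007965529 ≈ -1.5056e+5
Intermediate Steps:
l = 73011/47095 (l = -365055*(-1/235475) = 73011/47095 ≈ 1.5503)
n = -233415
n/l - 353682/(-372753) = -233415/73011/47095 - 353682/(-372753) = -233415*47095/73011 - 353682*(-1/372753) = -3664226475/24337 + 39298/41417 = -151760311519649/1007965529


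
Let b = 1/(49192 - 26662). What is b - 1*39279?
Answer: -884955869/22530 ≈ -39279.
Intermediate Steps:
b = 1/22530 ≈ 4.4385e-5
b - 1*39279 = 1/22530 - 1*39279 = 1/22530 - 39279 = -884955869/22530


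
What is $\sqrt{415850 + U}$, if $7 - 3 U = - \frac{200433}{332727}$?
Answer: $\frac{2 \sqrt{1278830365953893}}{110909} \approx 644.87$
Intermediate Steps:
$U = \frac{281058}{110909}$ ($U = \frac{7}{3} - \frac{\left(-200433\right) \frac{1}{332727}}{3} = \frac{7}{3} - - \frac{66811}{332727} = \frac{7}{3} + \frac{66811}{332727} = \frac{281058}{110909} \approx 2.5341$)
$\sqrt{415850 + U} = \sqrt{415850 + \frac{281058}{110909}} = \sqrt{\frac{46121788708}{110909}} = \frac{2 \sqrt{1278830365953893}}{110909}$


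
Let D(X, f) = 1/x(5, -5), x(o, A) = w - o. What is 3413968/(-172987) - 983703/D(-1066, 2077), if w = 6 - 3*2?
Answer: 850835740337/172987 ≈ 4.9185e+6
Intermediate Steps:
w = 0 (w = 6 - 6 = 0)
x(o, A) = -o (x(o, A) = 0 - o = -o)
D(X, f) = -⅕ (D(X, f) = 1/(-1*5) = 1/(-5) = -⅕)
3413968/(-172987) - 983703/D(-1066, 2077) = 3413968/(-172987) - 983703/(-⅕) = 3413968*(-1/172987) - 983703*(-5) = -3413968/172987 + 4918515 = 850835740337/172987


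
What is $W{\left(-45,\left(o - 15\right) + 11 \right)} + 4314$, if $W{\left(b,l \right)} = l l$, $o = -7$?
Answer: $4435$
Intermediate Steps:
$W{\left(b,l \right)} = l^{2}$
$W{\left(-45,\left(o - 15\right) + 11 \right)} + 4314 = \left(\left(-7 - 15\right) + 11\right)^{2} + 4314 = \left(-22 + 11\right)^{2} + 4314 = \left(-11\right)^{2} + 4314 = 121 + 4314 = 4435$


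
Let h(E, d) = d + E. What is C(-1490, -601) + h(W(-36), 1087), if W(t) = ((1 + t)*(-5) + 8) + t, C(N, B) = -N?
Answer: 2724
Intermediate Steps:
W(t) = 3 - 4*t (W(t) = ((-5 - 5*t) + 8) + t = (3 - 5*t) + t = 3 - 4*t)
h(E, d) = E + d
C(-1490, -601) + h(W(-36), 1087) = -1*(-1490) + ((3 - 4*(-36)) + 1087) = 1490 + ((3 + 144) + 1087) = 1490 + (147 + 1087) = 1490 + 1234 = 2724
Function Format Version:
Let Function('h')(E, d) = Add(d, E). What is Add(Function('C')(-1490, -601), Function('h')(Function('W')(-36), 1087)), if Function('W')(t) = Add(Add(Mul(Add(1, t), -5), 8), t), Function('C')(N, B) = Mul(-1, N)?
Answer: 2724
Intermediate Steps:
Function('W')(t) = Add(3, Mul(-4, t)) (Function('W')(t) = Add(Add(Add(-5, Mul(-5, t)), 8), t) = Add(Add(3, Mul(-5, t)), t) = Add(3, Mul(-4, t)))
Function('h')(E, d) = Add(E, d)
Add(Function('C')(-1490, -601), Function('h')(Function('W')(-36), 1087)) = Add(Mul(-1, -1490), Add(Add(3, Mul(-4, -36)), 1087)) = Add(1490, Add(Add(3, 144), 1087)) = Add(1490, Add(147, 1087)) = Add(1490, 1234) = 2724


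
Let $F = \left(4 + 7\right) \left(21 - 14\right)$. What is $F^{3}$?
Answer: $456533$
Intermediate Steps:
$F = 77$ ($F = 11 \left(21 - 14\right) = 11 \cdot 7 = 77$)
$F^{3} = 77^{3} = 456533$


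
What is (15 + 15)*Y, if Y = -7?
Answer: -210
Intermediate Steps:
(15 + 15)*Y = (15 + 15)*(-7) = 30*(-7) = -210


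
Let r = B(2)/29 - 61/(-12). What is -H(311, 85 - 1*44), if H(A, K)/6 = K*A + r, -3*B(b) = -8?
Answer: -4439149/58 ≈ -76537.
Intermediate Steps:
B(b) = 8/3 (B(b) = -1/3*(-8) = 8/3)
r = 1801/348 (r = (8/3)/29 - 61/(-12) = (8/3)*(1/29) - 61*(-1/12) = 8/87 + 61/12 = 1801/348 ≈ 5.1753)
H(A, K) = 1801/58 + 6*A*K (H(A, K) = 6*(K*A + 1801/348) = 6*(A*K + 1801/348) = 6*(1801/348 + A*K) = 1801/58 + 6*A*K)
-H(311, 85 - 1*44) = -(1801/58 + 6*311*(85 - 1*44)) = -(1801/58 + 6*311*(85 - 44)) = -(1801/58 + 6*311*41) = -(1801/58 + 76506) = -1*4439149/58 = -4439149/58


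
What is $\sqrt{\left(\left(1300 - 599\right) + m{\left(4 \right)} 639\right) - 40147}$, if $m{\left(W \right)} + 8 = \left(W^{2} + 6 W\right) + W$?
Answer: $i \sqrt{16442} \approx 128.23 i$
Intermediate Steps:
$m{\left(W \right)} = -8 + W^{2} + 7 W$ ($m{\left(W \right)} = -8 + \left(\left(W^{2} + 6 W\right) + W\right) = -8 + \left(W^{2} + 7 W\right) = -8 + W^{2} + 7 W$)
$\sqrt{\left(\left(1300 - 599\right) + m{\left(4 \right)} 639\right) - 40147} = \sqrt{\left(\left(1300 - 599\right) + \left(-8 + 4^{2} + 7 \cdot 4\right) 639\right) - 40147} = \sqrt{\left(\left(1300 - 599\right) + \left(-8 + 16 + 28\right) 639\right) - 40147} = \sqrt{\left(701 + 36 \cdot 639\right) - 40147} = \sqrt{\left(701 + 23004\right) - 40147} = \sqrt{23705 - 40147} = \sqrt{-16442} = i \sqrt{16442}$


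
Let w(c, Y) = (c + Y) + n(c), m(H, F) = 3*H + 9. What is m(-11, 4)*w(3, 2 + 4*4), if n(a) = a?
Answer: -576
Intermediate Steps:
m(H, F) = 9 + 3*H
w(c, Y) = Y + 2*c (w(c, Y) = (c + Y) + c = (Y + c) + c = Y + 2*c)
m(-11, 4)*w(3, 2 + 4*4) = (9 + 3*(-11))*((2 + 4*4) + 2*3) = (9 - 33)*((2 + 16) + 6) = -24*(18 + 6) = -24*24 = -576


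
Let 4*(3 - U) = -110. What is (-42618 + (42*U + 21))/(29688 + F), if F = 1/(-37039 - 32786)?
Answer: -2884889700/2072964599 ≈ -1.3917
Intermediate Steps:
U = 61/2 (U = 3 - ¼*(-110) = 3 + 55/2 = 61/2 ≈ 30.500)
F = -1/69825 (F = 1/(-69825) = -1/69825 ≈ -1.4322e-5)
(-42618 + (42*U + 21))/(29688 + F) = (-42618 + (42*(61/2) + 21))/(29688 - 1/69825) = (-42618 + (1281 + 21))/(2072964599/69825) = (-42618 + 1302)*(69825/2072964599) = -41316*69825/2072964599 = -2884889700/2072964599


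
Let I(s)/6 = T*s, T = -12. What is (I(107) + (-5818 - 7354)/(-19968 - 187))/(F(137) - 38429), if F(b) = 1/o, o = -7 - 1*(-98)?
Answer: 7064373134/35241400445 ≈ 0.20046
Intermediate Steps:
o = 91 (o = -7 + 98 = 91)
F(b) = 1/91
I(s) = -72*s (I(s) = 6*(-12*s) = -72*s)
(I(107) + (-5818 - 7354)/(-19968 - 187))/(F(137) - 38429) = (-72*107 + (-5818 - 7354)/(-19968 - 187))/(1/91 - 38429) = (-7704 - 13172/(-20155))/(-3497038/91) = (-7704 - 13172*(-1/20155))*(-91/3497038) = (-7704 + 13172/20155)*(-91/3497038) = -155260948/20155*(-91/3497038) = 7064373134/35241400445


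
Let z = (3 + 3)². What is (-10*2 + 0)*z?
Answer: -720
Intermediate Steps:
z = 36 (z = 6² = 36)
(-10*2 + 0)*z = (-10*2 + 0)*36 = (-20 + 0)*36 = -20*36 = -720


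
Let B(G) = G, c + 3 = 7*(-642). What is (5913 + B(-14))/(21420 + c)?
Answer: 5899/16923 ≈ 0.34858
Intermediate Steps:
c = -4497 (c = -3 + 7*(-642) = -3 - 4494 = -4497)
(5913 + B(-14))/(21420 + c) = (5913 - 14)/(21420 - 4497) = 5899/16923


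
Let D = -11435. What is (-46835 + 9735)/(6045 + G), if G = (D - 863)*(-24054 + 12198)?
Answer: -37100/145811133 ≈ -0.00025444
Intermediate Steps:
G = 145805088 (G = (-11435 - 863)*(-24054 + 12198) = -12298*(-11856) = 145805088)
(-46835 + 9735)/(6045 + G) = (-46835 + 9735)/(6045 + 145805088) = -37100/145811133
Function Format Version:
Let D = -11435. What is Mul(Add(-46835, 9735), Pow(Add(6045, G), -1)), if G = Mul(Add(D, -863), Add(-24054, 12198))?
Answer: Rational(-37100, 145811133) ≈ -0.00025444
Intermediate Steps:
G = 145805088 (G = Mul(Add(-11435, -863), Add(-24054, 12198)) = Mul(-12298, -11856) = 145805088)
Mul(Add(-46835, 9735), Pow(Add(6045, G), -1)) = Mul(Add(-46835, 9735), Pow(Add(6045, 145805088), -1)) = Mul(-37100, Pow(145811133, -1)) = Mul(-37100, Rational(1, 145811133)) = Rational(-37100, 145811133)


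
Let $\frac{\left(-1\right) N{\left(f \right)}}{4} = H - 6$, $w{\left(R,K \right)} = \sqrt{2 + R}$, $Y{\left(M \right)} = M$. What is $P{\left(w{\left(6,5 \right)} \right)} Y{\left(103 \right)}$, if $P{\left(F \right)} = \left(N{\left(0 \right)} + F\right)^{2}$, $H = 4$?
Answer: $7416 + 3296 \sqrt{2} \approx 12077.0$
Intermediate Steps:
$N{\left(f \right)} = 8$ ($N{\left(f \right)} = - 4 \left(4 - 6\right) = \left(-4\right) \left(-2\right) = 8$)
$P{\left(F \right)} = \left(8 + F\right)^{2}$
$P{\left(w{\left(6,5 \right)} \right)} Y{\left(103 \right)} = \left(8 + \sqrt{2 + 6}\right)^{2} \cdot 103 = \left(8 + \sqrt{8}\right)^{2} \cdot 103 = \left(8 + 2 \sqrt{2}\right)^{2} \cdot 103 = 103 \left(8 + 2 \sqrt{2}\right)^{2}$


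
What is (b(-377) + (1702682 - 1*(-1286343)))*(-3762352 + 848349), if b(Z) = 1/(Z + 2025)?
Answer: -14354125845453603/1648 ≈ -8.7100e+12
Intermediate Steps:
b(Z) = 1/(2025 + Z)
(b(-377) + (1702682 - 1*(-1286343)))*(-3762352 + 848349) = (1/(2025 - 377) + (1702682 - 1*(-1286343)))*(-3762352 + 848349) = (1/1648 + (1702682 + 1286343))*(-2914003) = (1/1648 + 2989025)*(-2914003) = (4925913201/1648)*(-2914003) = -14354125845453603/1648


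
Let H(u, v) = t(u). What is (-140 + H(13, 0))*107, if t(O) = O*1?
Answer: -13589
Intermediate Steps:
t(O) = O
H(u, v) = u
(-140 + H(13, 0))*107 = (-140 + 13)*107 = -127*107 = -13589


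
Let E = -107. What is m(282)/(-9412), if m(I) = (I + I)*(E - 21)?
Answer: 18048/2353 ≈ 7.6702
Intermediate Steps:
m(I) = -256*I (m(I) = (I + I)*(-107 - 21) = (2*I)*(-128) = -256*I)
m(282)/(-9412) = -256*282/(-9412) = -72192*(-1/9412) = 18048/2353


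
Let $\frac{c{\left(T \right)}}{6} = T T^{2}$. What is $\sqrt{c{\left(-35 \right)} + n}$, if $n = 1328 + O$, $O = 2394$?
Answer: $2 i \sqrt{63382} \approx 503.52 i$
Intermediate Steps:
$c{\left(T \right)} = 6 T^{3}$ ($c{\left(T \right)} = 6 T T^{2} = 6 T^{3}$)
$n = 3722$ ($n = 1328 + 2394 = 3722$)
$\sqrt{c{\left(-35 \right)} + n} = \sqrt{6 \left(-35\right)^{3} + 3722} = \sqrt{6 \left(-42875\right) + 3722} = \sqrt{-257250 + 3722} = \sqrt{-253528} = 2 i \sqrt{63382}$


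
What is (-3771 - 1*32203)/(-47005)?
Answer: 35974/47005 ≈ 0.76532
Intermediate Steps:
(-3771 - 1*32203)/(-47005) = (-3771 - 32203)*(-1/47005) = -35974*(-1/47005) = 35974/47005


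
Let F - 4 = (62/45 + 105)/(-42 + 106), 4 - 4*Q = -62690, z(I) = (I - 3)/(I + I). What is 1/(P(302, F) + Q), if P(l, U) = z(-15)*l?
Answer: 10/158547 ≈ 6.3073e-5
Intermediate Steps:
z(I) = (-3 + I)/(2*I) (z(I) = (-3 + I)/((2*I)) = (-3 + I)*(1/(2*I)) = (-3 + I)/(2*I))
Q = 31347/2 (Q = 1 - ¼*(-62690) = 1 + 31345/2 = 31347/2 ≈ 15674.)
F = 16307/2880 (F = 4 + (62/45 + 105)/(-42 + 106) = 4 + (62*(1/45) + 105)/64 = 4 + (62/45 + 105)*(1/64) = 4 + (4787/45)*(1/64) = 4 + 4787/2880 = 16307/2880 ≈ 5.6622)
P(l, U) = 3*l/5 (P(l, U) = ((½)*(-3 - 15)/(-15))*l = ((½)*(-1/15)*(-18))*l = 3*l/5)
1/(P(302, F) + Q) = 1/((⅗)*302 + 31347/2) = 1/(906/5 + 31347/2) = 1/(158547/10) = 10/158547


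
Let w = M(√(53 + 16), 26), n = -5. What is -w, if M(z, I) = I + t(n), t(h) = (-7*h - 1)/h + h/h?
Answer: -101/5 ≈ -20.200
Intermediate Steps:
t(h) = 1 + (-1 - 7*h)/h (t(h) = (-1 - 7*h)/h + 1 = 1 + (-1 - 7*h)/h)
M(z, I) = -29/5 + I (M(z, I) = I + (-6 - 1/(-5)) = I + (-6 - 1*(-⅕)) = I + (-6 + ⅕) = I - 29/5 = -29/5 + I)
w = 101/5 (w = -29/5 + 26 = 101/5 ≈ 20.200)
-w = -1*101/5 = -101/5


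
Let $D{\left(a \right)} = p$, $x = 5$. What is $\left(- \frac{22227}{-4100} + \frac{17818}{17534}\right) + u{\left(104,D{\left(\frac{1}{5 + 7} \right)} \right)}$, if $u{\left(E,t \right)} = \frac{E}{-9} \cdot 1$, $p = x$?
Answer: $- \frac{1655729719}{323502300} \approx -5.1181$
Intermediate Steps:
$p = 5$
$D{\left(a \right)} = 5$
$u{\left(E,t \right)} = - \frac{E}{9}$ ($u{\left(E,t \right)} = E \left(- \frac{1}{9}\right) 1 = - \frac{E}{9} \cdot 1 = - \frac{E}{9}$)
$\left(- \frac{22227}{-4100} + \frac{17818}{17534}\right) + u{\left(104,D{\left(\frac{1}{5 + 7} \right)} \right)} = \left(- \frac{22227}{-4100} + \frac{17818}{17534}\right) - \frac{104}{9} = \left(\left(-22227\right) \left(- \frac{1}{4100}\right) + 17818 \cdot \frac{1}{17534}\right) - \frac{104}{9} = \left(\frac{22227}{4100} + \frac{8909}{8767}\right) - \frac{104}{9} = \frac{231391009}{35944700} - \frac{104}{9} = - \frac{1655729719}{323502300}$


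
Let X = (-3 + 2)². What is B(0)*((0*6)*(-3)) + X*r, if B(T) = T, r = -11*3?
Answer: -33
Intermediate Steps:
r = -33
X = 1 (X = (-1)² = 1)
B(0)*((0*6)*(-3)) + X*r = 0*((0*6)*(-3)) + 1*(-33) = 0*(0*(-3)) - 33 = 0*0 - 33 = 0 - 33 = -33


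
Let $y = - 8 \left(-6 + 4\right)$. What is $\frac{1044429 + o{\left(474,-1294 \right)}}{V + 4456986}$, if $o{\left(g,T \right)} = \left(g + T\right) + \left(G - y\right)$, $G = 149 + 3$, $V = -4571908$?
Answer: $- \frac{1043745}{114922} \approx -9.0822$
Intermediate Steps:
$y = 16$ ($y = \left(-8\right) \left(-2\right) = 16$)
$G = 152$
$o{\left(g,T \right)} = 136 + T + g$ ($o{\left(g,T \right)} = \left(g + T\right) + \left(152 - 16\right) = \left(T + g\right) + \left(152 - 16\right) = \left(T + g\right) + 136 = 136 + T + g$)
$\frac{1044429 + o{\left(474,-1294 \right)}}{V + 4456986} = \frac{1044429 + \left(136 - 1294 + 474\right)}{-4571908 + 4456986} = \frac{1044429 - 684}{-114922} = 1043745 \left(- \frac{1}{114922}\right) = - \frac{1043745}{114922}$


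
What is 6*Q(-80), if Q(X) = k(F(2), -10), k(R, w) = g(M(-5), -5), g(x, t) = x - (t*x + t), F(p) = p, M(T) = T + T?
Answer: -330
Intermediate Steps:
M(T) = 2*T
g(x, t) = x - t - t*x (g(x, t) = x - (t + t*x) = x + (-t - t*x) = x - t - t*x)
k(R, w) = -55 (k(R, w) = 2*(-5) - 1*(-5) - 1*(-5)*2*(-5) = -10 + 5 - 1*(-5)*(-10) = -10 + 5 - 50 = -55)
Q(X) = -55
6*Q(-80) = 6*(-55) = -330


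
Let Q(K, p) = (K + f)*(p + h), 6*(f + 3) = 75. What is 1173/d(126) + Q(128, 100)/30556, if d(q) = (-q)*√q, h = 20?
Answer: 4125/7639 - 391*√14/1764 ≈ -0.28937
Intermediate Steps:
f = 19/2 (f = -3 + (⅙)*75 = -3 + 25/2 = 19/2 ≈ 9.5000)
d(q) = -q^(3/2)
Q(K, p) = (20 + p)*(19/2 + K) (Q(K, p) = (K + 19/2)*(p + 20) = (19/2 + K)*(20 + p) = (20 + p)*(19/2 + K))
1173/d(126) + Q(128, 100)/30556 = 1173/((-126^(3/2))) + (190 + 20*128 + (19/2)*100 + 128*100)/30556 = 1173/((-378*√14)) + (190 + 2560 + 950 + 12800)*(1/30556) = 1173/((-378*√14)) + 16500*(1/30556) = 1173*(-√14/5292) + 4125/7639 = -391*√14/1764 + 4125/7639 = 4125/7639 - 391*√14/1764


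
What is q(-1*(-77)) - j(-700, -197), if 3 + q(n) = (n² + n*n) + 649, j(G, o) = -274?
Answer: 12778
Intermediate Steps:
q(n) = 646 + 2*n² (q(n) = -3 + ((n² + n*n) + 649) = -3 + ((n² + n²) + 649) = -3 + (2*n² + 649) = -3 + (649 + 2*n²) = 646 + 2*n²)
q(-1*(-77)) - j(-700, -197) = (646 + 2*(-1*(-77))²) - 1*(-274) = (646 + 2*77²) + 274 = (646 + 2*5929) + 274 = (646 + 11858) + 274 = 12504 + 274 = 12778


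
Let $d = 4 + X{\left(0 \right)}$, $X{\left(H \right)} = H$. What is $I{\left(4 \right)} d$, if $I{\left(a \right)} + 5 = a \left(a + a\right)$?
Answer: $108$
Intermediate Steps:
$I{\left(a \right)} = -5 + 2 a^{2}$ ($I{\left(a \right)} = -5 + a \left(a + a\right) = -5 + a 2 a = -5 + 2 a^{2}$)
$d = 4$ ($d = 4 + 0 = 4$)
$I{\left(4 \right)} d = \left(-5 + 2 \cdot 4^{2}\right) 4 = \left(-5 + 2 \cdot 16\right) 4 = \left(-5 + 32\right) 4 = 27 \cdot 4 = 108$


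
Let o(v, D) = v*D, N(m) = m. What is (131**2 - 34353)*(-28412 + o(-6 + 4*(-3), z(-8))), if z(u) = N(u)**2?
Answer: 508264288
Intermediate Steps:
z(u) = u**2
o(v, D) = D*v
(131**2 - 34353)*(-28412 + o(-6 + 4*(-3), z(-8))) = (131**2 - 34353)*(-28412 + (-8)**2*(-6 + 4*(-3))) = (17161 - 34353)*(-28412 + 64*(-6 - 12)) = -17192*(-28412 + 64*(-18)) = -17192*(-28412 - 1152) = -17192*(-29564) = 508264288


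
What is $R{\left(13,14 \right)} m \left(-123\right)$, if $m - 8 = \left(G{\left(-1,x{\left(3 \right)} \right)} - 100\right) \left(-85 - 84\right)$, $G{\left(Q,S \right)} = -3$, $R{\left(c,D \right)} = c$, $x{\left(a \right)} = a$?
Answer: $-27846585$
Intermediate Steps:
$m = 17415$ ($m = 8 + \left(-3 - 100\right) \left(-85 - 84\right) = 8 - -17407 = 8 + 17407 = 17415$)
$R{\left(13,14 \right)} m \left(-123\right) = 13 \cdot 17415 \left(-123\right) = 226395 \left(-123\right) = -27846585$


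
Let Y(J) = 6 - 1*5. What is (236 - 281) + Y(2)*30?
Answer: -15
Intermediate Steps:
Y(J) = 1 (Y(J) = 6 - 5 = 1)
(236 - 281) + Y(2)*30 = (236 - 281) + 1*30 = -45 + 30 = -15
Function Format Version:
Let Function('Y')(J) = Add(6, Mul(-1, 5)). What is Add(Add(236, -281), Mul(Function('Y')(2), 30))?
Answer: -15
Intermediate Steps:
Function('Y')(J) = 1 (Function('Y')(J) = Add(6, -5) = 1)
Add(Add(236, -281), Mul(Function('Y')(2), 30)) = Add(Add(236, -281), Mul(1, 30)) = Add(-45, 30) = -15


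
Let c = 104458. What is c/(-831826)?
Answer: -52229/415913 ≈ -0.12558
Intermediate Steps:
c/(-831826) = 104458/(-831826) = 104458*(-1/831826) = -52229/415913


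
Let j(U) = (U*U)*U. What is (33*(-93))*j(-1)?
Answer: 3069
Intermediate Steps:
j(U) = U³ (j(U) = U²*U = U³)
(33*(-93))*j(-1) = (33*(-93))*(-1)³ = -3069*(-1) = 3069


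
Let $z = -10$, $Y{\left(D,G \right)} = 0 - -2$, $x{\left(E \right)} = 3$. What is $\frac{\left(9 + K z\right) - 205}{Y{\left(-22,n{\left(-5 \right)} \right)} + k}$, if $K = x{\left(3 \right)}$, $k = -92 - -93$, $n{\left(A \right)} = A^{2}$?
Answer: $- \frac{226}{3} \approx -75.333$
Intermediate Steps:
$Y{\left(D,G \right)} = 2$ ($Y{\left(D,G \right)} = 0 + 2 = 2$)
$k = 1$ ($k = -92 + 93 = 1$)
$K = 3$
$\frac{\left(9 + K z\right) - 205}{Y{\left(-22,n{\left(-5 \right)} \right)} + k} = \frac{\left(9 + 3 \left(-10\right)\right) - 205}{2 + 1} = \frac{\left(9 - 30\right) - 205}{3} = \left(-21 - 205\right) \frac{1}{3} = \left(-226\right) \frac{1}{3} = - \frac{226}{3}$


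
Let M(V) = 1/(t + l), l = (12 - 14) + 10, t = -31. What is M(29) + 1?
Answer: 22/23 ≈ 0.95652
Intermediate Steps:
l = 8 (l = -2 + 10 = 8)
M(V) = -1/23 (M(V) = 1/(-31 + 8) = 1/(-23) = -1/23)
M(29) + 1 = -1/23 + 1 = 22/23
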